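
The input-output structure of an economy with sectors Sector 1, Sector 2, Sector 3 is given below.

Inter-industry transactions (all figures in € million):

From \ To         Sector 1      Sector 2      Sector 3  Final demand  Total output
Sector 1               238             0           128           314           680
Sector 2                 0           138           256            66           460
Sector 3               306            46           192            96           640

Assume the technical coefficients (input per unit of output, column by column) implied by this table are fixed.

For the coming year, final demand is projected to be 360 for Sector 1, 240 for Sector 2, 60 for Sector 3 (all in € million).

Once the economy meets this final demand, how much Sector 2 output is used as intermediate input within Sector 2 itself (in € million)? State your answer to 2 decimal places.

z_22 = 219.61

Technical coefficients a_ij = z_ij / X_j:
  a_11 = 238/680 = 0.35, a_21 = 0/680 = 0.00, a_31 = 306/680 = 0.45
  a_12 = 0/460 = 0.00, a_22 = 138/460 = 0.30, a_32 = 46/460 = 0.10
  a_13 = 128/640 = 0.20, a_23 = 256/640 = 0.40, a_33 = 192/640 = 0.30
I − A =
  [   0.65     0.00    -0.20]
  [   0.00     0.70    -0.40]
  [  -0.45    -0.10     0.70]
Cofactors of I−A, C_ij = (−1)^(i+j)·(minor ij) (rows/columns in the sector order above):
  C_11 = (0.70)(0.70) − (-0.40)(-0.10) = 0.4500
  C_12 = −[(0.00)(0.70) − (-0.40)(-0.45)] = 0.1800
  C_13 = (0.00)(-0.10) − (0.70)(-0.45) = 0.3150
  C_21 = −[(0.00)(0.70) − (-0.20)(-0.10)] = 0.0200
  C_22 = (0.65)(0.70) − (-0.20)(-0.45) = 0.3650
  C_23 = −[(0.65)(-0.10) − (0.00)(-0.45)] = 0.0650
  C_31 = (0.00)(-0.40) − (-0.20)(0.70) = 0.1400
  C_32 = −[(0.65)(-0.40) − (-0.20)(0.00)] = 0.2600
  C_33 = (0.65)(0.70) − (0.00)(0.00) = 0.4550
det(I−A) = Σ_j (I−A)_1j·C_1j = (0.65)(0.4500) + (0.00)(0.1800) + (-0.20)(0.3150) = 0.2295
adj(I−A) = Cᵀ =
  [ 0.4500   0.0200   0.1400]
  [ 0.1800   0.3650   0.2600]
  [ 0.3150   0.0650   0.4550]
(I − A)⁻¹ = adj(I−A) / det(I−A) ≈
  [   1.9608     0.0871     0.6100]
  [   0.7843     1.5904     1.1329]
  [   1.3725     0.2832     1.9826]
First solve x = (I − A)⁻¹ d = adj(I−A)·d / det(I−A); in particular x_2 = (0.1800·360 + 0.3650·240 + 0.2600·60) / 0.2295 = 168.00 / 0.2295 ≈ 732.0261.
Intermediate flow from 2 to 2: z_22 = a_22 · x_2 = 0.30 × 168.00 / 0.2295 = 50.40 / 0.2295 ≈ 219.61.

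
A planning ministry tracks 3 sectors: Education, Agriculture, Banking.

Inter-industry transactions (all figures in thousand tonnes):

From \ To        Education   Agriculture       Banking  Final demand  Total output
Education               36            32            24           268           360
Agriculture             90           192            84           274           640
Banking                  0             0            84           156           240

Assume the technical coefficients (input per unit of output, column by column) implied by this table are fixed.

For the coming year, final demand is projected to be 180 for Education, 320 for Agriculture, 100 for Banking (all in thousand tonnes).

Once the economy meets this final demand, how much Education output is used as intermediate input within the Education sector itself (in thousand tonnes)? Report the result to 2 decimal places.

Technical coefficients a_ij = z_ij / X_j:
  a_11 = 36/360 = 0.10, a_21 = 90/360 = 0.25, a_31 = 0/360 = 0.00
  a_12 = 32/640 = 0.05, a_22 = 192/640 = 0.30, a_32 = 0/640 = 0.00
  a_13 = 24/240 = 0.10, a_23 = 84/240 = 0.35, a_33 = 84/240 = 0.35
I − A =
  [   0.90    -0.05    -0.10]
  [  -0.25     0.70    -0.35]
  [   0.00     0.00     0.65]
Cofactors of I−A, C_ij = (−1)^(i+j)·(minor ij) (rows/columns in the sector order above):
  C_11 = (0.70)(0.65) − (-0.35)(0.00) = 0.4550
  C_12 = −[(-0.25)(0.65) − (-0.35)(0.00)] = 0.1625
  C_13 = (-0.25)(0.00) − (0.70)(0.00) = 0.0000
  C_21 = −[(-0.05)(0.65) − (-0.10)(0.00)] = 0.0325
  C_22 = (0.90)(0.65) − (-0.10)(0.00) = 0.5850
  C_23 = −[(0.90)(0.00) − (-0.05)(0.00)] = 0.0000
  C_31 = (-0.05)(-0.35) − (-0.10)(0.70) = 0.0875
  C_32 = −[(0.90)(-0.35) − (-0.10)(-0.25)] = 0.3400
  C_33 = (0.90)(0.70) − (-0.05)(-0.25) = 0.6175
det(I−A) = Σ_j (I−A)_1j·C_1j = (0.90)(0.4550) + (-0.05)(0.1625) + (-0.10)(0.0000) = 0.401375
adj(I−A) = Cᵀ =
  [ 0.4550   0.0325   0.0875]
  [ 0.1625   0.5850   0.3400]
  [ 0.0000   0.0000   0.6175]
(I − A)⁻¹ = adj(I−A) / det(I−A) ≈
  [   1.1336     0.0810     0.2180]
  [   0.4049     1.4575     0.8471]
  [   0.0000     0.0000     1.5385]
First solve x = (I − A)⁻¹ d = adj(I−A)·d / det(I−A); in particular x_1 = (0.4550·180 + 0.0325·320 + 0.0875·100) / 0.401375 = 101.05 / 0.401375 ≈ 251.7596.
Intermediate flow from 1 to 1: z_11 = a_11 · x_1 = 0.10 × 101.05 / 0.401375 = 10.105 / 0.401375 ≈ 25.18.

z_11 = 25.18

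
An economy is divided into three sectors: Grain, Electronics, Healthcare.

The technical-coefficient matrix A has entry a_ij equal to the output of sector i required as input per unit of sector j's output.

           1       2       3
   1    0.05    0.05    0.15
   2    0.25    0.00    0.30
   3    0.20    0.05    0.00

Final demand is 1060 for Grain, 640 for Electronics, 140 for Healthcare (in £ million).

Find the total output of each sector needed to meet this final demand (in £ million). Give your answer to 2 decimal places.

I − A =
  [   0.95    -0.05    -0.15]
  [  -0.25     1.00    -0.30]
  [  -0.20    -0.05     1.00]
Cofactors of I−A, C_ij = (−1)^(i+j)·(minor ij) (rows/columns in the sector order above):
  C_11 = (1.00)(1.00) − (-0.30)(-0.05) = 0.9850
  C_12 = −[(-0.25)(1.00) − (-0.30)(-0.20)] = 0.3100
  C_13 = (-0.25)(-0.05) − (1.00)(-0.20) = 0.2125
  C_21 = −[(-0.05)(1.00) − (-0.15)(-0.05)] = 0.0575
  C_22 = (0.95)(1.00) − (-0.15)(-0.20) = 0.9200
  C_23 = −[(0.95)(-0.05) − (-0.05)(-0.20)] = 0.0575
  C_31 = (-0.05)(-0.30) − (-0.15)(1.00) = 0.1650
  C_32 = −[(0.95)(-0.30) − (-0.15)(-0.25)] = 0.3225
  C_33 = (0.95)(1.00) − (-0.05)(-0.25) = 0.9375
det(I−A) = Σ_j (I−A)_1j·C_1j = (0.95)(0.9850) + (-0.05)(0.3100) + (-0.15)(0.2125) = 0.888375
adj(I−A) = Cᵀ =
  [ 0.9850   0.0575   0.1650]
  [ 0.3100   0.9200   0.3225]
  [ 0.2125   0.0575   0.9375]
(I − A)⁻¹ = adj(I−A) / det(I−A) ≈
  [   1.1088     0.0647     0.1857]
  [   0.3490     1.0356     0.3630]
  [   0.2392     0.0647     1.0553]
x = (I − A)⁻¹ d = adj(I−A)·d / det(I−A), with det(I−A) = 0.888375:
  x_1 = (0.9850·1060 + 0.0575·640 + 0.1650·140) / 0.888375 = 1104.00 / 0.888375 ≈ 1242.72
  x_2 = (0.3100·1060 + 0.9200·640 + 0.3225·140) / 0.888375 = 962.55 / 0.888375 ≈ 1083.50
  x_3 = (0.2125·1060 + 0.0575·640 + 0.9375·140) / 0.888375 = 393.30 / 0.888375 ≈ 442.72

x_1 = 1242.72, x_2 = 1083.50, x_3 = 442.72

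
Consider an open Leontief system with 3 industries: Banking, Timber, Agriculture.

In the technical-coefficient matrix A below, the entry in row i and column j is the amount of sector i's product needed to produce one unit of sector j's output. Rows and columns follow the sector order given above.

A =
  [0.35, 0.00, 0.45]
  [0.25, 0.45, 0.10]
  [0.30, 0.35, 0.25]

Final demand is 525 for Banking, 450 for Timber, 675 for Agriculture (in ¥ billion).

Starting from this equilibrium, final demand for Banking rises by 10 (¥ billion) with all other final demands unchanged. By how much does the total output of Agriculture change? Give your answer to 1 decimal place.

Δx_3 = 19.2

I − A =
  [   0.65     0.00    -0.45]
  [  -0.25     0.55    -0.10]
  [  -0.30    -0.35     0.75]
Cofactors of I−A, C_ij = (−1)^(i+j)·(minor ij) (rows/columns in the sector order above):
  C_11 = (0.55)(0.75) − (-0.10)(-0.35) = 0.3775
  C_12 = −[(-0.25)(0.75) − (-0.10)(-0.30)] = 0.2175
  C_13 = (-0.25)(-0.35) − (0.55)(-0.30) = 0.2525
  C_21 = −[(0.00)(0.75) − (-0.45)(-0.35)] = 0.1575
  C_22 = (0.65)(0.75) − (-0.45)(-0.30) = 0.3525
  C_23 = −[(0.65)(-0.35) − (0.00)(-0.30)] = 0.2275
  C_31 = (0.00)(-0.10) − (-0.45)(0.55) = 0.2475
  C_32 = −[(0.65)(-0.10) − (-0.45)(-0.25)] = 0.1775
  C_33 = (0.65)(0.55) − (0.00)(-0.25) = 0.3575
det(I−A) = Σ_j (I−A)_1j·C_1j = (0.65)(0.3775) + (0.00)(0.2175) + (-0.45)(0.2525) = 0.13175
adj(I−A) = Cᵀ =
  [ 0.3775   0.1575   0.2475]
  [ 0.2175   0.3525   0.1775]
  [ 0.2525   0.2275   0.3575]
(I − A)⁻¹ = adj(I−A) / det(I−A) ≈
  [   2.8653     1.1954     1.8786]
  [   1.6509     2.6755     1.3472]
  [   1.9165     1.7268     2.7135]
Δx = (I − A)⁻¹ Δd with Δd having +10 in the Banking component and 0 elsewhere.
So Δx_3 = L_31 · (+10), where L_31 = adj(I−A)_31 / det(I−A) = 0.2525 / 0.13175.
Δx_3 = 0.2525 × (+10) / 0.13175 = 2.525 / 0.13175 ≈ 19.2.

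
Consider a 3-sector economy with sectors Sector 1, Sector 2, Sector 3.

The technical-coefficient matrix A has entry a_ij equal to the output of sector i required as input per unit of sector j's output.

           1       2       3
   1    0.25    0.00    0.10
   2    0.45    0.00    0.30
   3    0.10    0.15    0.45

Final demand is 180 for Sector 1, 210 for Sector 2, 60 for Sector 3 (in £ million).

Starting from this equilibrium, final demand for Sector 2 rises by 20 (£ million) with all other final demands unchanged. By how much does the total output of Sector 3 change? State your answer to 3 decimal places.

I − A =
  [   0.75     0.00    -0.10]
  [  -0.45     1.00    -0.30]
  [  -0.10    -0.15     0.55]
Cofactors of I−A, C_ij = (−1)^(i+j)·(minor ij) (rows/columns in the sector order above):
  C_11 = (1.00)(0.55) − (-0.30)(-0.15) = 0.5050
  C_12 = −[(-0.45)(0.55) − (-0.30)(-0.10)] = 0.2775
  C_13 = (-0.45)(-0.15) − (1.00)(-0.10) = 0.1675
  C_21 = −[(0.00)(0.55) − (-0.10)(-0.15)] = 0.0150
  C_22 = (0.75)(0.55) − (-0.10)(-0.10) = 0.4025
  C_23 = −[(0.75)(-0.15) − (0.00)(-0.10)] = 0.1125
  C_31 = (0.00)(-0.30) − (-0.10)(1.00) = 0.1000
  C_32 = −[(0.75)(-0.30) − (-0.10)(-0.45)] = 0.2700
  C_33 = (0.75)(1.00) − (0.00)(-0.45) = 0.7500
det(I−A) = Σ_j (I−A)_1j·C_1j = (0.75)(0.5050) + (0.00)(0.2775) + (-0.10)(0.1675) = 0.3620
adj(I−A) = Cᵀ =
  [ 0.5050   0.0150   0.1000]
  [ 0.2775   0.4025   0.2700]
  [ 0.1675   0.1125   0.7500]
(I − A)⁻¹ = adj(I−A) / det(I−A) ≈
  [   1.3950     0.0414     0.2762]
  [   0.7666     1.1119     0.7459]
  [   0.4627     0.3108     2.0718]
Δx = (I − A)⁻¹ Δd with Δd having +20 in the Sector 2 component and 0 elsewhere.
So Δx_3 = L_32 · (+20), where L_32 = adj(I−A)_32 / det(I−A) = 0.1125 / 0.3620.
Δx_3 = 0.1125 × (+20) / 0.3620 = 2.25 / 0.3620 ≈ 6.215.

Δx_3 = 6.215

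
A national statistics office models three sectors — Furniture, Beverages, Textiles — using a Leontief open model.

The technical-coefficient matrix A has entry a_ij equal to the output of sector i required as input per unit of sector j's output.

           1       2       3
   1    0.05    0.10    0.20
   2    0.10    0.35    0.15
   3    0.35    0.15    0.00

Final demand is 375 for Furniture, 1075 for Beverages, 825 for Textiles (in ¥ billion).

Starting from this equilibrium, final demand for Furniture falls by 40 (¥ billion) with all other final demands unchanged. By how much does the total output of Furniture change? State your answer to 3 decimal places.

Δx_1 = -47.147

I − A =
  [   0.95    -0.10    -0.20]
  [  -0.10     0.65    -0.15]
  [  -0.35    -0.15     1.00]
Cofactors of I−A, C_ij = (−1)^(i+j)·(minor ij) (rows/columns in the sector order above):
  C_11 = (0.65)(1.00) − (-0.15)(-0.15) = 0.6275
  C_12 = −[(-0.10)(1.00) − (-0.15)(-0.35)] = 0.1525
  C_13 = (-0.10)(-0.15) − (0.65)(-0.35) = 0.2425
  C_21 = −[(-0.10)(1.00) − (-0.20)(-0.15)] = 0.1300
  C_22 = (0.95)(1.00) − (-0.20)(-0.35) = 0.8800
  C_23 = −[(0.95)(-0.15) − (-0.10)(-0.35)] = 0.1775
  C_31 = (-0.10)(-0.15) − (-0.20)(0.65) = 0.1450
  C_32 = −[(0.95)(-0.15) − (-0.20)(-0.10)] = 0.1625
  C_33 = (0.95)(0.65) − (-0.10)(-0.10) = 0.6075
det(I−A) = Σ_j (I−A)_1j·C_1j = (0.95)(0.6275) + (-0.10)(0.1525) + (-0.20)(0.2425) = 0.532375
adj(I−A) = Cᵀ =
  [ 0.6275   0.1300   0.1450]
  [ 0.1525   0.8800   0.1625]
  [ 0.2425   0.1775   0.6075]
(I − A)⁻¹ = adj(I−A) / det(I−A) ≈
  [   1.1787     0.2442     0.2724]
  [   0.2865     1.6530     0.3052]
  [   0.4555     0.3334     1.1411]
Δx = (I − A)⁻¹ Δd with Δd having -40 in the Furniture component and 0 elsewhere.
So Δx_1 = L_11 · (-40), where L_11 = adj(I−A)_11 / det(I−A) = 0.6275 / 0.532375.
Δx_1 = 0.6275 × (-40) / 0.532375 = -25.10 / 0.532375 ≈ -47.147.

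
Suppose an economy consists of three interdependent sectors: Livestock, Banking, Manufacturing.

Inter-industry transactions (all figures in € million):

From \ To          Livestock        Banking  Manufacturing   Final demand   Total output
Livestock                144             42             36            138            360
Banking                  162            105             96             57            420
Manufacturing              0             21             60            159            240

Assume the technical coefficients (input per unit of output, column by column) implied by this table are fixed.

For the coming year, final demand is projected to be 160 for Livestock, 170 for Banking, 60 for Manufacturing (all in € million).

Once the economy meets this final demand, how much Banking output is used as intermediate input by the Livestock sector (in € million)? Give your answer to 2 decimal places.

z_21 = 171.61

Technical coefficients a_ij = z_ij / X_j:
  a_11 = 144/360 = 0.40, a_21 = 162/360 = 0.45, a_31 = 0/360 = 0.00
  a_12 = 42/420 = 0.10, a_22 = 105/420 = 0.25, a_32 = 21/420 = 0.05
  a_13 = 36/240 = 0.15, a_23 = 96/240 = 0.40, a_33 = 60/240 = 0.25
I − A =
  [   0.60    -0.10    -0.15]
  [  -0.45     0.75    -0.40]
  [   0.00    -0.05     0.75]
Cofactors of I−A, C_ij = (−1)^(i+j)·(minor ij) (rows/columns in the sector order above):
  C_11 = (0.75)(0.75) − (-0.40)(-0.05) = 0.5425
  C_12 = −[(-0.45)(0.75) − (-0.40)(0.00)] = 0.3375
  C_13 = (-0.45)(-0.05) − (0.75)(0.00) = 0.0225
  C_21 = −[(-0.10)(0.75) − (-0.15)(-0.05)] = 0.0825
  C_22 = (0.60)(0.75) − (-0.15)(0.00) = 0.4500
  C_23 = −[(0.60)(-0.05) − (-0.10)(0.00)] = 0.0300
  C_31 = (-0.10)(-0.40) − (-0.15)(0.75) = 0.1525
  C_32 = −[(0.60)(-0.40) − (-0.15)(-0.45)] = 0.3075
  C_33 = (0.60)(0.75) − (-0.10)(-0.45) = 0.4050
det(I−A) = Σ_j (I−A)_1j·C_1j = (0.60)(0.5425) + (-0.10)(0.3375) + (-0.15)(0.0225) = 0.288375
adj(I−A) = Cᵀ =
  [ 0.5425   0.0825   0.1525]
  [ 0.3375   0.4500   0.3075]
  [ 0.0225   0.0300   0.4050]
(I − A)⁻¹ = adj(I−A) / det(I−A) ≈
  [   1.8812     0.2861     0.5288]
  [   1.1704     1.5605     1.0663]
  [   0.0780     0.1040     1.4044]
First solve x = (I − A)⁻¹ d = adj(I−A)·d / det(I−A); in particular x_1 = (0.5425·160 + 0.0825·170 + 0.1525·60) / 0.288375 = 109.975 / 0.288375 ≈ 381.3611.
Intermediate flow from 2 to 1: z_21 = a_21 · x_1 = 0.45 × 109.975 / 0.288375 = 49.48875 / 0.288375 ≈ 171.61.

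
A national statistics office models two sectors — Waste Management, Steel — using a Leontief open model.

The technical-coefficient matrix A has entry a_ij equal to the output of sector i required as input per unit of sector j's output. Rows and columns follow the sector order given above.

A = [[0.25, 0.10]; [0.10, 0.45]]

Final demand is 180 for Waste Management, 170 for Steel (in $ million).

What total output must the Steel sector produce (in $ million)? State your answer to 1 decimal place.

I − A =
  [   0.75    -0.10]
  [  -0.10     0.55]
det(I−A) = (0.75)(0.55) − (-0.10)(-0.10) = 0.4025
adj(I−A) = [[0.55, 0.10], [0.10, 0.75]]
(I − A)⁻¹ = adj(I−A) / det(I−A) ≈
  [   1.3665     0.2484]
  [   0.2484     1.8634]
x = (I − A)⁻¹ d = adj(I−A)·d / det(I−A), with det(I−A) = 0.4025:
  x_1 = (0.55·180 + 0.10·170) / 0.4025 = 116.00 / 0.4025 ≈ 288.2
  x_2 = (0.10·180 + 0.75·170) / 0.4025 = 145.50 / 0.4025 ≈ 361.5

x_2 = 361.5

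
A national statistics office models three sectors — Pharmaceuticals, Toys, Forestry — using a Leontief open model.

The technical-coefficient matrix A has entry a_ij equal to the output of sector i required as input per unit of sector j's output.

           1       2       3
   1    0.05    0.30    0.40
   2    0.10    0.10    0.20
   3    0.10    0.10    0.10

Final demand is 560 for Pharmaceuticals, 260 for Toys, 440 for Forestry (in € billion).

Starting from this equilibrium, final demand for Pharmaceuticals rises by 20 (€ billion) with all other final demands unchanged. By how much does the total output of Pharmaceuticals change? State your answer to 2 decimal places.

Δx_1 = 23.32

I − A =
  [   0.95    -0.30    -0.40]
  [  -0.10     0.90    -0.20]
  [  -0.10    -0.10     0.90]
Cofactors of I−A, C_ij = (−1)^(i+j)·(minor ij) (rows/columns in the sector order above):
  C_11 = (0.90)(0.90) − (-0.20)(-0.10) = 0.7900
  C_12 = −[(-0.10)(0.90) − (-0.20)(-0.10)] = 0.1100
  C_13 = (-0.10)(-0.10) − (0.90)(-0.10) = 0.1000
  C_21 = −[(-0.30)(0.90) − (-0.40)(-0.10)] = 0.3100
  C_22 = (0.95)(0.90) − (-0.40)(-0.10) = 0.8150
  C_23 = −[(0.95)(-0.10) − (-0.30)(-0.10)] = 0.1250
  C_31 = (-0.30)(-0.20) − (-0.40)(0.90) = 0.4200
  C_32 = −[(0.95)(-0.20) − (-0.40)(-0.10)] = 0.2300
  C_33 = (0.95)(0.90) − (-0.30)(-0.10) = 0.8250
det(I−A) = Σ_j (I−A)_1j·C_1j = (0.95)(0.7900) + (-0.30)(0.1100) + (-0.40)(0.1000) = 0.6775
adj(I−A) = Cᵀ =
  [ 0.7900   0.3100   0.4200]
  [ 0.1100   0.8150   0.2300]
  [ 0.1000   0.1250   0.8250]
(I − A)⁻¹ = adj(I−A) / det(I−A) ≈
  [   1.1661     0.4576     0.6199]
  [   0.1624     1.2030     0.3395]
  [   0.1476     0.1845     1.2177]
Δx = (I − A)⁻¹ Δd with Δd having +20 in the Pharmaceuticals component and 0 elsewhere.
So Δx_1 = L_11 · (+20), where L_11 = adj(I−A)_11 / det(I−A) = 0.7900 / 0.6775.
Δx_1 = 0.7900 × (+20) / 0.6775 = 15.80 / 0.6775 ≈ 23.32.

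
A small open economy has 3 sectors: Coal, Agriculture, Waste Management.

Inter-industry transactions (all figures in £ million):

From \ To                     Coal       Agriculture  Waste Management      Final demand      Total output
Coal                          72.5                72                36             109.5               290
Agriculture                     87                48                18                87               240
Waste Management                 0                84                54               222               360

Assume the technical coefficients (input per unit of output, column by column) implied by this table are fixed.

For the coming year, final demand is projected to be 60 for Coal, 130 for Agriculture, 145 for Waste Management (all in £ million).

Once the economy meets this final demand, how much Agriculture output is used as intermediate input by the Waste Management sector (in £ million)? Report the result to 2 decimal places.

Technical coefficients a_ij = z_ij / X_j:
  a_11 = 72.5/290 = 0.25, a_21 = 87/290 = 0.30, a_31 = 0/290 = 0.00
  a_12 = 72/240 = 0.30, a_22 = 48/240 = 0.20, a_32 = 84/240 = 0.35
  a_13 = 36/360 = 0.10, a_23 = 18/360 = 0.05, a_33 = 54/360 = 0.15
I − A =
  [   0.75    -0.30    -0.10]
  [  -0.30     0.80    -0.05]
  [   0.00    -0.35     0.85]
Cofactors of I−A, C_ij = (−1)^(i+j)·(minor ij) (rows/columns in the sector order above):
  C_11 = (0.80)(0.85) − (-0.05)(-0.35) = 0.6625
  C_12 = −[(-0.30)(0.85) − (-0.05)(0.00)] = 0.2550
  C_13 = (-0.30)(-0.35) − (0.80)(0.00) = 0.1050
  C_21 = −[(-0.30)(0.85) − (-0.10)(-0.35)] = 0.2900
  C_22 = (0.75)(0.85) − (-0.10)(0.00) = 0.6375
  C_23 = −[(0.75)(-0.35) − (-0.30)(0.00)] = 0.2625
  C_31 = (-0.30)(-0.05) − (-0.10)(0.80) = 0.0950
  C_32 = −[(0.75)(-0.05) − (-0.10)(-0.30)] = 0.0675
  C_33 = (0.75)(0.80) − (-0.30)(-0.30) = 0.5100
det(I−A) = Σ_j (I−A)_1j·C_1j = (0.75)(0.6625) + (-0.30)(0.2550) + (-0.10)(0.1050) = 0.409875
adj(I−A) = Cᵀ =
  [ 0.6625   0.2900   0.0950]
  [ 0.2550   0.6375   0.0675]
  [ 0.1050   0.2625   0.5100]
(I − A)⁻¹ = adj(I−A) / det(I−A) ≈
  [   1.6163     0.7075     0.2318]
  [   0.6221     1.5554     0.1647]
  [   0.2562     0.6404     1.2443]
First solve x = (I − A)⁻¹ d = adj(I−A)·d / det(I−A); in particular x_3 = (0.1050·60 + 0.2625·130 + 0.5100·145) / 0.409875 = 114.375 / 0.409875 ≈ 279.0485.
Intermediate flow from 2 to 3: z_23 = a_23 · x_3 = 0.05 × 114.375 / 0.409875 = 5.71875 / 0.409875 ≈ 13.95.

z_23 = 13.95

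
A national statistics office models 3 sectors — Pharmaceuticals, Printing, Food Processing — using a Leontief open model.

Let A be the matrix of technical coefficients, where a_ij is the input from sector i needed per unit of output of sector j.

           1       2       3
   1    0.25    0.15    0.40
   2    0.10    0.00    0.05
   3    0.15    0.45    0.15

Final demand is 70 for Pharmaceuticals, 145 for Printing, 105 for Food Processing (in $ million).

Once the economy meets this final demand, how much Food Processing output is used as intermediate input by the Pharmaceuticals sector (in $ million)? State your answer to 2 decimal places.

z_31 = 41.22

I − A =
  [   0.75    -0.15    -0.40]
  [  -0.10     1.00    -0.05]
  [  -0.15    -0.45     0.85]
Cofactors of I−A, C_ij = (−1)^(i+j)·(minor ij) (rows/columns in the sector order above):
  C_11 = (1.00)(0.85) − (-0.05)(-0.45) = 0.8275
  C_12 = −[(-0.10)(0.85) − (-0.05)(-0.15)] = 0.0925
  C_13 = (-0.10)(-0.45) − (1.00)(-0.15) = 0.1950
  C_21 = −[(-0.15)(0.85) − (-0.40)(-0.45)] = 0.3075
  C_22 = (0.75)(0.85) − (-0.40)(-0.15) = 0.5775
  C_23 = −[(0.75)(-0.45) − (-0.15)(-0.15)] = 0.3600
  C_31 = (-0.15)(-0.05) − (-0.40)(1.00) = 0.4075
  C_32 = −[(0.75)(-0.05) − (-0.40)(-0.10)] = 0.0775
  C_33 = (0.75)(1.00) − (-0.15)(-0.10) = 0.7350
det(I−A) = Σ_j (I−A)_1j·C_1j = (0.75)(0.8275) + (-0.15)(0.0925) + (-0.40)(0.1950) = 0.52875
adj(I−A) = Cᵀ =
  [ 0.8275   0.3075   0.4075]
  [ 0.0925   0.5775   0.0775]
  [ 0.1950   0.3600   0.7350]
(I − A)⁻¹ = adj(I−A) / det(I−A) ≈
  [   1.5650     0.5816     0.7707]
  [   0.1749     1.0922     0.1466]
  [   0.3688     0.6809     1.3901]
First solve x = (I − A)⁻¹ d = adj(I−A)·d / det(I−A); in particular x_1 = (0.8275·70 + 0.3075·145 + 0.4075·105) / 0.52875 = 145.30 / 0.52875 ≈ 274.7991.
Intermediate flow from 3 to 1: z_31 = a_31 · x_1 = 0.15 × 145.30 / 0.52875 = 21.795 / 0.52875 ≈ 41.22.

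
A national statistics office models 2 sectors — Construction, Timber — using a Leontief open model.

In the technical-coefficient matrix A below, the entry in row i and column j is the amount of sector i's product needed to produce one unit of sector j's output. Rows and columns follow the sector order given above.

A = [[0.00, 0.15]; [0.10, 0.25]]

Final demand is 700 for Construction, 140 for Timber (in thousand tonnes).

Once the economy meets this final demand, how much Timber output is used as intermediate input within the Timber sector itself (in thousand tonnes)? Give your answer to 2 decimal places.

z_22 = 71.43

I − A =
  [   1.00    -0.15]
  [  -0.10     0.75]
det(I−A) = (1.00)(0.75) − (-0.15)(-0.10) = 0.7350
adj(I−A) = [[0.75, 0.15], [0.10, 1.00]]
(I − A)⁻¹ = adj(I−A) / det(I−A) ≈
  [   1.0204     0.2041]
  [   0.1361     1.3605]
First solve x = (I − A)⁻¹ d = adj(I−A)·d / det(I−A); in particular x_2 = (0.10·700 + 1.00·140) / 0.7350 = 210.00 / 0.7350 ≈ 285.7143.
Intermediate flow from 2 to 2: z_22 = a_22 · x_2 = 0.25 × 210.00 / 0.7350 = 52.50 / 0.7350 ≈ 71.43.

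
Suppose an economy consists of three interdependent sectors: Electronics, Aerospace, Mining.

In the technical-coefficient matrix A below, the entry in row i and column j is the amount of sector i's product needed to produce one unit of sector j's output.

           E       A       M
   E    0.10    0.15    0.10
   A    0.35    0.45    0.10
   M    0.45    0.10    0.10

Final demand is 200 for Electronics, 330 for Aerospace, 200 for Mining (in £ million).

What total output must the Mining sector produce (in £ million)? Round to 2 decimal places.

I − A =
  [   0.90    -0.15    -0.10]
  [  -0.35     0.55    -0.10]
  [  -0.45    -0.10     0.90]
Cofactors of I−A, C_ij = (−1)^(i+j)·(minor ij) (rows/columns in the sector order above):
  C_11 = (0.55)(0.90) − (-0.10)(-0.10) = 0.4850
  C_12 = −[(-0.35)(0.90) − (-0.10)(-0.45)] = 0.3600
  C_13 = (-0.35)(-0.10) − (0.55)(-0.45) = 0.2825
  C_21 = −[(-0.15)(0.90) − (-0.10)(-0.10)] = 0.1450
  C_22 = (0.90)(0.90) − (-0.10)(-0.45) = 0.7650
  C_23 = −[(0.90)(-0.10) − (-0.15)(-0.45)] = 0.1575
  C_31 = (-0.15)(-0.10) − (-0.10)(0.55) = 0.0700
  C_32 = −[(0.90)(-0.10) − (-0.10)(-0.35)] = 0.1250
  C_33 = (0.90)(0.55) − (-0.15)(-0.35) = 0.4425
det(I−A) = Σ_j (I−A)_1j·C_1j = (0.90)(0.4850) + (-0.15)(0.3600) + (-0.10)(0.2825) = 0.35425
adj(I−A) = Cᵀ =
  [ 0.4850   0.1450   0.0700]
  [ 0.3600   0.7650   0.1250]
  [ 0.2825   0.1575   0.4425]
(I − A)⁻¹ = adj(I−A) / det(I−A) ≈
  [   1.3691     0.4093     0.1976]
  [   1.0162     2.1595     0.3529]
  [   0.7975     0.4446     1.2491]
x = (I − A)⁻¹ d = adj(I−A)·d / det(I−A), with det(I−A) = 0.35425:
  x_E = (0.4850·200 + 0.1450·330 + 0.0700·200) / 0.35425 = 158.85 / 0.35425 ≈ 448.41
  x_A = (0.3600·200 + 0.7650·330 + 0.1250·200) / 0.35425 = 349.45 / 0.35425 ≈ 986.45
  x_M = (0.2825·200 + 0.1575·330 + 0.4425·200) / 0.35425 = 196.975 / 0.35425 ≈ 556.03

x_M = 556.03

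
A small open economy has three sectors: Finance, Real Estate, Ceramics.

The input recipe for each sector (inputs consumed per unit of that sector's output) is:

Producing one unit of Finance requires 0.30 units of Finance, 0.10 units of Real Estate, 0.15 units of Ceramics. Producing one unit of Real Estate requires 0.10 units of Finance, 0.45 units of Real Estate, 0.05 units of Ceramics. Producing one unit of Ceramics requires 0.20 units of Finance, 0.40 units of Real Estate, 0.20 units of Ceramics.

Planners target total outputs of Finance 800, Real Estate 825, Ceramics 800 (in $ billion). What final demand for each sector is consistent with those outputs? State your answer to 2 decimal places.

d_F = 317.50, d_R = 53.75, d_C = 478.75

I − A =
  [   0.70    -0.10    -0.20]
  [  -0.10     0.55    -0.40]
  [  -0.15    -0.05     0.80]
d = (I − A) x:
  d_F = (+0.70)·800 + (-0.10)·825 + (-0.20)·800 = 317.50
  d_R = (-0.10)·800 + (+0.55)·825 + (-0.40)·800 = 53.75
  d_C = (-0.15)·800 + (-0.05)·825 + (+0.80)·800 = 478.75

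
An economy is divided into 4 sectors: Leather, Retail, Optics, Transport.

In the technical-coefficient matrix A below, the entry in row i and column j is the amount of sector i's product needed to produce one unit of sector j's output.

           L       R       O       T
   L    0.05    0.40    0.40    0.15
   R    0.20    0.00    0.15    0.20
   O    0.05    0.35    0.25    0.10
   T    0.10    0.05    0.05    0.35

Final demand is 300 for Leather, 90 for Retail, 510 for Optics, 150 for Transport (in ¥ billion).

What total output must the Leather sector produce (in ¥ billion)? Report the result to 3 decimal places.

I − A =
  [   0.95    -0.40    -0.40    -0.15]
  [  -0.20     1.00    -0.15    -0.20]
  [  -0.05    -0.35     0.75    -0.10]
  [  -0.10    -0.05    -0.05     0.65]
Compute the cofactors C_ij = (−1)^(i+j)·(3×3 minor ij) of I−A; the adjugate is their transpose:
adj(I−A) = Cᵀ =
  [ 0.436625   0.294250   0.307625   0.238625]
  [ 0.118375   0.429750   0.161375   0.184375]
  [ 0.095500   0.233000   0.531500   0.175500]
  [ 0.083625   0.096250   0.100625   0.551625]
det(I−A) = Σ_j (I−A)_1j·C_1j = (0.95)(0.436625) + (-0.40)(0.118375) + (-0.40)(0.095500) + (-0.15)(0.083625) = 0.3167
(I − A)⁻¹ = adj(I−A) / det(I−A) ≈
  [   1.3787     0.9291     0.9713     0.7535]
  [   0.3738     1.3570     0.5096     0.5822]
  [   0.3015     0.7357     1.6782     0.5542]
  [   0.2641     0.3039     0.3177     1.7418]
x = (I − A)⁻¹ d = adj(I−A)·d / det(I−A), with det(I−A) = 0.3167:
  x_L = (0.436625·300 + 0.294250·90 + 0.307625·510 + 0.238625·150) / 0.3167 = 350.1525 / 0.3167 ≈ 1105.628
  x_R = (0.118375·300 + 0.429750·90 + 0.161375·510 + 0.184375·150) / 0.3167 = 184.1475 / 0.3167 ≈ 581.457
  x_O = (0.095500·300 + 0.233000·90 + 0.531500·510 + 0.175500·150) / 0.3167 = 347.01 / 0.3167 ≈ 1095.706
  x_T = (0.083625·300 + 0.096250·90 + 0.100625·510 + 0.551625·150) / 0.3167 = 167.8125 / 0.3167 ≈ 529.878

x_L = 1105.628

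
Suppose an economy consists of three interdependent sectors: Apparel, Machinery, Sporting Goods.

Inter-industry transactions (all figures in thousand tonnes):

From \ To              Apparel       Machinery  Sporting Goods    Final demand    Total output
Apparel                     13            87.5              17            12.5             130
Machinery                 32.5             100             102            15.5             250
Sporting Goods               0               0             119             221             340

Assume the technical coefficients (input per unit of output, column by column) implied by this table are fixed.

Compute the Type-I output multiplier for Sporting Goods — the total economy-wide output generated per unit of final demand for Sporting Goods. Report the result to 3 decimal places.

Technical coefficients a_ij = z_ij / X_j:
  a_AA = 13/130 = 0.10, a_MA = 32.5/130 = 0.25, a_SA = 0/130 = 0.00
  a_AM = 87.5/250 = 0.35, a_MM = 100/250 = 0.40, a_SM = 0/250 = 0.00
  a_AS = 17/340 = 0.05, a_MS = 102/340 = 0.30, a_SS = 119/340 = 0.35
I − A =
  [   0.90    -0.35    -0.05]
  [  -0.25     0.60    -0.30]
  [   0.00     0.00     0.65]
Cofactors of I−A, C_ij = (−1)^(i+j)·(minor ij) (rows/columns in the sector order above):
  C_11 = (0.60)(0.65) − (-0.30)(0.00) = 0.3900
  C_12 = −[(-0.25)(0.65) − (-0.30)(0.00)] = 0.1625
  C_13 = (-0.25)(0.00) − (0.60)(0.00) = 0.0000
  C_21 = −[(-0.35)(0.65) − (-0.05)(0.00)] = 0.2275
  C_22 = (0.90)(0.65) − (-0.05)(0.00) = 0.5850
  C_23 = −[(0.90)(0.00) − (-0.35)(0.00)] = 0.0000
  C_31 = (-0.35)(-0.30) − (-0.05)(0.60) = 0.1350
  C_32 = −[(0.90)(-0.30) − (-0.05)(-0.25)] = 0.2825
  C_33 = (0.90)(0.60) − (-0.35)(-0.25) = 0.4525
det(I−A) = Σ_j (I−A)_1j·C_1j = (0.90)(0.3900) + (-0.35)(0.1625) + (-0.05)(0.0000) = 0.294125
adj(I−A) = Cᵀ =
  [ 0.3900   0.2275   0.1350]
  [ 0.1625   0.5850   0.2825]
  [ 0.0000   0.0000   0.4525]
(I − A)⁻¹ = adj(I−A) / det(I−A) ≈
  [   1.3260     0.7735     0.4590]
  [   0.5525     1.9890     0.9605]
  [   0.0000     0.0000     1.5385]
The output multiplier for sector j is the column-j sum of the Leontief inverse (I − A)⁻¹ = adj(I−A) / det(I−A).
Column S of adj(I−A): (0.1350, 0.2825, 0.4525); det(I−A) = 0.294125.
m_S = (0.1350 + 0.2825 + 0.4525) / 0.294125 = 0.87 / 0.294125 ≈ 2.958.

m_S = 2.958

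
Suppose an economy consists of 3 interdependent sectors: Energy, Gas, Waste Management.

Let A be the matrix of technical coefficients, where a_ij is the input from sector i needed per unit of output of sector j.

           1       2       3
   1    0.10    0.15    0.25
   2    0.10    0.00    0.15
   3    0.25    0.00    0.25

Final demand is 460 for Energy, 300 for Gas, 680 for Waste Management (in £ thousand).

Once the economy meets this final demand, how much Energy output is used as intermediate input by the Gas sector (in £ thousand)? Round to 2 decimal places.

I − A =
  [   0.90    -0.15    -0.25]
  [  -0.10     1.00    -0.15]
  [  -0.25     0.00     0.75]
Cofactors of I−A, C_ij = (−1)^(i+j)·(minor ij) (rows/columns in the sector order above):
  C_11 = (1.00)(0.75) − (-0.15)(0.00) = 0.7500
  C_12 = −[(-0.10)(0.75) − (-0.15)(-0.25)] = 0.1125
  C_13 = (-0.10)(0.00) − (1.00)(-0.25) = 0.2500
  C_21 = −[(-0.15)(0.75) − (-0.25)(0.00)] = 0.1125
  C_22 = (0.90)(0.75) − (-0.25)(-0.25) = 0.6125
  C_23 = −[(0.90)(0.00) − (-0.15)(-0.25)] = 0.0375
  C_31 = (-0.15)(-0.15) − (-0.25)(1.00) = 0.2725
  C_32 = −[(0.90)(-0.15) − (-0.25)(-0.10)] = 0.1600
  C_33 = (0.90)(1.00) − (-0.15)(-0.10) = 0.8850
det(I−A) = Σ_j (I−A)_1j·C_1j = (0.90)(0.7500) + (-0.15)(0.1125) + (-0.25)(0.2500) = 0.595625
adj(I−A) = Cᵀ =
  [ 0.7500   0.1125   0.2725]
  [ 0.1125   0.6125   0.1600]
  [ 0.2500   0.0375   0.8850]
(I − A)⁻¹ = adj(I−A) / det(I−A) ≈
  [   1.2592     0.1889     0.4575]
  [   0.1889     1.0283     0.2686]
  [   0.4197     0.0630     1.4858]
First solve x = (I − A)⁻¹ d = adj(I−A)·d / det(I−A); in particular x_2 = (0.1125·460 + 0.6125·300 + 0.1600·680) / 0.595625 = 344.30 / 0.595625 ≈ 578.0483.
Intermediate flow from 1 to 2: z_12 = a_12 · x_2 = 0.15 × 344.30 / 0.595625 = 51.645 / 0.595625 ≈ 86.71.

z_12 = 86.71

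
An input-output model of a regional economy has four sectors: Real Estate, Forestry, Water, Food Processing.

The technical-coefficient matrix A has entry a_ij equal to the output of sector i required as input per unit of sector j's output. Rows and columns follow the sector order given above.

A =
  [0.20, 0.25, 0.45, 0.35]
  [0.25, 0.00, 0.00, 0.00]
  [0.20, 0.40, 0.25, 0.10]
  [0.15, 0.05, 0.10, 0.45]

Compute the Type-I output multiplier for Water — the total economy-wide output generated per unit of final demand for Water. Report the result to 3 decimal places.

m_3 = 5.235

I − A =
  [   0.80    -0.25    -0.45    -0.35]
  [  -0.25     1.00     0.00     0.00]
  [  -0.20    -0.40     0.75    -0.10]
  [  -0.15    -0.05    -0.10     0.55]
Compute the cofactors C_ij = (−1)^(i+j)·(3×3 minor ij) of I−A; the adjugate is their transpose:
adj(I−A) = Cᵀ =
  [ 0.402500   0.229000   0.282500   0.307500]
  [ 0.100625   0.219375   0.070625   0.076875]
  [ 0.181250   0.193750   0.348750   0.178750]
  [ 0.151875   0.117625   0.146875   0.418125]
det(I−A) = Σ_j (I−A)_1j·C_1j = (0.80)(0.402500) + (-0.25)(0.100625) + (-0.45)(0.181250) + (-0.35)(0.151875) = 0.162125
(I − A)⁻¹ = adj(I−A) / det(I−A) ≈
  [   2.4827     1.4125     1.7425     1.8967]
  [   0.6207     1.3531     0.4356     0.4742]
  [   1.1180     1.1951     2.1511     1.1025]
  [   0.9368     0.7255     0.9059     2.5790]
The output multiplier for sector j is the column-j sum of the Leontief inverse (I − A)⁻¹ = adj(I−A) / det(I−A).
Column 3 of adj(I−A): (0.282500, 0.070625, 0.348750, 0.146875); det(I−A) = 0.162125.
m_3 = (0.282500 + 0.070625 + 0.348750 + 0.146875) / 0.162125 = 0.84875 / 0.162125 ≈ 5.235.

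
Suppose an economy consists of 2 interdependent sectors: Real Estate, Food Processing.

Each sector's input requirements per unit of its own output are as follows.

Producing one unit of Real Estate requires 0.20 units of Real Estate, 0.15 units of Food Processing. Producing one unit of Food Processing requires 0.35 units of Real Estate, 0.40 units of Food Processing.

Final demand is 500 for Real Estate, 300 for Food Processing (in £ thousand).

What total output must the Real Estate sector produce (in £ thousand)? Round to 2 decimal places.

x_R = 947.37

I − A =
  [   0.80    -0.35]
  [  -0.15     0.60]
det(I−A) = (0.80)(0.60) − (-0.35)(-0.15) = 0.4275
adj(I−A) = [[0.60, 0.35], [0.15, 0.80]]
(I − A)⁻¹ = adj(I−A) / det(I−A) ≈
  [   1.4035     0.8187]
  [   0.3509     1.8713]
x = (I − A)⁻¹ d = adj(I−A)·d / det(I−A), with det(I−A) = 0.4275:
  x_R = (0.60·500 + 0.35·300) / 0.4275 = 405.00 / 0.4275 ≈ 947.37
  x_F = (0.15·500 + 0.80·300) / 0.4275 = 315.00 / 0.4275 ≈ 736.84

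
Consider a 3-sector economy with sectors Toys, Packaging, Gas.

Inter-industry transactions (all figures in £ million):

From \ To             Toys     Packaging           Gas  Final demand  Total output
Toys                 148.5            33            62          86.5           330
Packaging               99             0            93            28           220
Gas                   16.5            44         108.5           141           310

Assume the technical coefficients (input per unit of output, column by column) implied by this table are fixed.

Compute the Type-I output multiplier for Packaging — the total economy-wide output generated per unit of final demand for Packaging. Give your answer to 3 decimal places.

m_2 = 2.223

Technical coefficients a_ij = z_ij / X_j:
  a_11 = 148.5/330 = 0.45, a_21 = 99/330 = 0.30, a_31 = 16.5/330 = 0.05
  a_12 = 33/220 = 0.15, a_22 = 0/220 = 0.00, a_32 = 44/220 = 0.20
  a_13 = 62/310 = 0.20, a_23 = 93/310 = 0.30, a_33 = 108.5/310 = 0.35
I − A =
  [   0.55    -0.15    -0.20]
  [  -0.30     1.00    -0.30]
  [  -0.05    -0.20     0.65]
Cofactors of I−A, C_ij = (−1)^(i+j)·(minor ij) (rows/columns in the sector order above):
  C_11 = (1.00)(0.65) − (-0.30)(-0.20) = 0.5900
  C_12 = −[(-0.30)(0.65) − (-0.30)(-0.05)] = 0.2100
  C_13 = (-0.30)(-0.20) − (1.00)(-0.05) = 0.1100
  C_21 = −[(-0.15)(0.65) − (-0.20)(-0.20)] = 0.1375
  C_22 = (0.55)(0.65) − (-0.20)(-0.05) = 0.3475
  C_23 = −[(0.55)(-0.20) − (-0.15)(-0.05)] = 0.1175
  C_31 = (-0.15)(-0.30) − (-0.20)(1.00) = 0.2450
  C_32 = −[(0.55)(-0.30) − (-0.20)(-0.30)] = 0.2250
  C_33 = (0.55)(1.00) − (-0.15)(-0.30) = 0.5050
det(I−A) = Σ_j (I−A)_1j·C_1j = (0.55)(0.5900) + (-0.15)(0.2100) + (-0.20)(0.1100) = 0.2710
adj(I−A) = Cᵀ =
  [ 0.5900   0.1375   0.2450]
  [ 0.2100   0.3475   0.2250]
  [ 0.1100   0.1175   0.5050]
(I − A)⁻¹ = adj(I−A) / det(I−A) ≈
  [   2.1771     0.5074     0.9041]
  [   0.7749     1.2823     0.8303]
  [   0.4059     0.4336     1.8635]
The output multiplier for sector j is the column-j sum of the Leontief inverse (I − A)⁻¹ = adj(I−A) / det(I−A).
Column 2 of adj(I−A): (0.1375, 0.3475, 0.1175); det(I−A) = 0.2710.
m_2 = (0.1375 + 0.3475 + 0.1175) / 0.2710 = 0.6025 / 0.2710 ≈ 2.223.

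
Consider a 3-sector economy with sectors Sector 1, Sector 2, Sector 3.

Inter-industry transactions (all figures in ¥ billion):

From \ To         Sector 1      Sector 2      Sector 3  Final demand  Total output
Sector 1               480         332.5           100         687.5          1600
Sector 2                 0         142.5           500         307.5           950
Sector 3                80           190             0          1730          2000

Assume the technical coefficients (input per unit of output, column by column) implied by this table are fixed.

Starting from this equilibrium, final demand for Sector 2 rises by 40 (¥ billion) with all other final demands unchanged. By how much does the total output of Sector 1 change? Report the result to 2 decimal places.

Δx_1 = 26.02

Technical coefficients a_ij = z_ij / X_j:
  a_11 = 480/1600 = 0.30, a_21 = 0/1600 = 0.00, a_31 = 80/1600 = 0.05
  a_12 = 332.5/950 = 0.35, a_22 = 142.5/950 = 0.15, a_32 = 190/950 = 0.20
  a_13 = 100/2000 = 0.05, a_23 = 500/2000 = 0.25, a_33 = 0/2000 = 0.00
I − A =
  [   0.70    -0.35    -0.05]
  [   0.00     0.85    -0.25]
  [  -0.05    -0.20     1.00]
Cofactors of I−A, C_ij = (−1)^(i+j)·(minor ij) (rows/columns in the sector order above):
  C_11 = (0.85)(1.00) − (-0.25)(-0.20) = 0.8000
  C_12 = −[(0.00)(1.00) − (-0.25)(-0.05)] = 0.0125
  C_13 = (0.00)(-0.20) − (0.85)(-0.05) = 0.0425
  C_21 = −[(-0.35)(1.00) − (-0.05)(-0.20)] = 0.3600
  C_22 = (0.70)(1.00) − (-0.05)(-0.05) = 0.6975
  C_23 = −[(0.70)(-0.20) − (-0.35)(-0.05)] = 0.1575
  C_31 = (-0.35)(-0.25) − (-0.05)(0.85) = 0.1300
  C_32 = −[(0.70)(-0.25) − (-0.05)(0.00)] = 0.1750
  C_33 = (0.70)(0.85) − (-0.35)(0.00) = 0.5950
det(I−A) = Σ_j (I−A)_1j·C_1j = (0.70)(0.8000) + (-0.35)(0.0125) + (-0.05)(0.0425) = 0.5535
adj(I−A) = Cᵀ =
  [ 0.8000   0.3600   0.1300]
  [ 0.0125   0.6975   0.1750]
  [ 0.0425   0.1575   0.5950]
(I − A)⁻¹ = adj(I−A) / det(I−A) ≈
  [   1.4453     0.6504     0.2349]
  [   0.0226     1.2602     0.3162]
  [   0.0768     0.2846     1.0750]
Δx = (I − A)⁻¹ Δd with Δd having +40 in the Sector 2 component and 0 elsewhere.
So Δx_1 = L_12 · (+40), where L_12 = adj(I−A)_12 / det(I−A) = 0.3600 / 0.5535.
Δx_1 = 0.3600 × (+40) / 0.5535 = 14.40 / 0.5535 ≈ 26.02.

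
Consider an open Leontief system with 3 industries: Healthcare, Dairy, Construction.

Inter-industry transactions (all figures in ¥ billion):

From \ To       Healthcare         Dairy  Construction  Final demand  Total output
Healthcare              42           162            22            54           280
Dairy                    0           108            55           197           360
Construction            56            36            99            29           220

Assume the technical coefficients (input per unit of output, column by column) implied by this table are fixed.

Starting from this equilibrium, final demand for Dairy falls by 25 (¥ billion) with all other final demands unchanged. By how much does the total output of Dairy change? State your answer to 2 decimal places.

Technical coefficients a_ij = z_ij / X_j:
  a_HH = 42/280 = 0.15, a_DH = 0/280 = 0.00, a_CH = 56/280 = 0.20
  a_HD = 162/360 = 0.45, a_DD = 108/360 = 0.30, a_CD = 36/360 = 0.10
  a_HC = 22/220 = 0.10, a_DC = 55/220 = 0.25, a_CC = 99/220 = 0.45
I − A =
  [   0.85    -0.45    -0.10]
  [   0.00     0.70    -0.25]
  [  -0.20    -0.10     0.55]
Cofactors of I−A, C_ij = (−1)^(i+j)·(minor ij) (rows/columns in the sector order above):
  C_11 = (0.70)(0.55) − (-0.25)(-0.10) = 0.3600
  C_12 = −[(0.00)(0.55) − (-0.25)(-0.20)] = 0.0500
  C_13 = (0.00)(-0.10) − (0.70)(-0.20) = 0.1400
  C_21 = −[(-0.45)(0.55) − (-0.10)(-0.10)] = 0.2575
  C_22 = (0.85)(0.55) − (-0.10)(-0.20) = 0.4475
  C_23 = −[(0.85)(-0.10) − (-0.45)(-0.20)] = 0.1750
  C_31 = (-0.45)(-0.25) − (-0.10)(0.70) = 0.1825
  C_32 = −[(0.85)(-0.25) − (-0.10)(0.00)] = 0.2125
  C_33 = (0.85)(0.70) − (-0.45)(0.00) = 0.5950
det(I−A) = Σ_j (I−A)_1j·C_1j = (0.85)(0.3600) + (-0.45)(0.0500) + (-0.10)(0.1400) = 0.2695
adj(I−A) = Cᵀ =
  [ 0.3600   0.2575   0.1825]
  [ 0.0500   0.4475   0.2125]
  [ 0.1400   0.1750   0.5950]
(I − A)⁻¹ = adj(I−A) / det(I−A) ≈
  [   1.3358     0.9555     0.6772]
  [   0.1855     1.6605     0.7885]
  [   0.5195     0.6494     2.2078]
Δx = (I − A)⁻¹ Δd with Δd having -25 in the Dairy component and 0 elsewhere.
So Δx_D = L_DD · (-25), where L_DD = adj(I−A)_DD / det(I−A) = 0.4475 / 0.2695.
Δx_D = 0.4475 × (-25) / 0.2695 = -11.1875 / 0.2695 ≈ -41.51.

Δx_D = -41.51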